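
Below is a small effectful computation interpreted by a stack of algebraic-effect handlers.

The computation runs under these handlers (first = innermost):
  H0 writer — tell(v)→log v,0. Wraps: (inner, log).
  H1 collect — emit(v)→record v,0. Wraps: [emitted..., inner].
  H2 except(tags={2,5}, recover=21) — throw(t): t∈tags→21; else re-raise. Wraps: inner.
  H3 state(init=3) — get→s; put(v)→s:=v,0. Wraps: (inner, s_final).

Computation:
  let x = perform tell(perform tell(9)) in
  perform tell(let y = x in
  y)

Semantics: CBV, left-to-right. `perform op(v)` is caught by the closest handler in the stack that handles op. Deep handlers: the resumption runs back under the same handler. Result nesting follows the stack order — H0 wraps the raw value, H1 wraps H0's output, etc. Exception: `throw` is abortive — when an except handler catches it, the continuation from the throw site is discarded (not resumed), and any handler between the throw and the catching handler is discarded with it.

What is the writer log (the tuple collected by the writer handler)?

Answer: (9, 0, 0)

Evaluation trace:
tell(9) @ H0 ⇒ log+=9
tell(0) @ H0 ⇒ log+=0
tell(0) @ H0 ⇒ log+=0
H0 returns (0, (9, 0, 0))
H1 returns [(0, (9, 0, 0))]
H2 returns [(0, (9, 0, 0))]
H3 returns ([(0, (9, 0, 0))], 3)
= ([(0, (9, 0, 0))], 3)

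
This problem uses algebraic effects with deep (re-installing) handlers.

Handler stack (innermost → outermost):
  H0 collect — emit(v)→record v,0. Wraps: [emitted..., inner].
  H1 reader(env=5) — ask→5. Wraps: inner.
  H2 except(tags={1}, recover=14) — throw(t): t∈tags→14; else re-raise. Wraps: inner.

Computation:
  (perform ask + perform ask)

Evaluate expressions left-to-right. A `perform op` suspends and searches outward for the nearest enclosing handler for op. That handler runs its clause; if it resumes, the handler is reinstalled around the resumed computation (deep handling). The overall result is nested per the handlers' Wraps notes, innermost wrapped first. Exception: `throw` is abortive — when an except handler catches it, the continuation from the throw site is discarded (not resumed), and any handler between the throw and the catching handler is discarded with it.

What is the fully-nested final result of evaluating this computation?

Answer: [10]

Working:
ask @ H1 ⇒ 5
ask @ H1 ⇒ 5
H0 returns [10]
H1 returns [10]
H2 returns [10]
= [10]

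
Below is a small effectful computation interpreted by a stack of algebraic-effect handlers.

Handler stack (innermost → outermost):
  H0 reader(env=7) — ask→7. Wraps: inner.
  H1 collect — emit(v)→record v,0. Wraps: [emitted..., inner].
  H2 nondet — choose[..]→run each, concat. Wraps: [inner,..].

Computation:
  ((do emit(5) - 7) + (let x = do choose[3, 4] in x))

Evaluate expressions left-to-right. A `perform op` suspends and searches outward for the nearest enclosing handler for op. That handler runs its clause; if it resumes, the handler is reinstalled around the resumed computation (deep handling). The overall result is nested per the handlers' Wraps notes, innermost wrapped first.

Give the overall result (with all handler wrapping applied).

Evaluation trace:
emit(5) @ H1 ⇒ out+=5
choose[3, 4] @ H2
  branch[0] choose=3:
    H0 returns -4
    H1 returns [5, -4]
    H2 returns [[5, -4]]
  branch[1] choose=4:
    H0 returns -3
    H1 returns [5, -3]
    H2 returns [[5, -3]]
= [[5, -4], [5, -3]]

Answer: [[5, -4], [5, -3]]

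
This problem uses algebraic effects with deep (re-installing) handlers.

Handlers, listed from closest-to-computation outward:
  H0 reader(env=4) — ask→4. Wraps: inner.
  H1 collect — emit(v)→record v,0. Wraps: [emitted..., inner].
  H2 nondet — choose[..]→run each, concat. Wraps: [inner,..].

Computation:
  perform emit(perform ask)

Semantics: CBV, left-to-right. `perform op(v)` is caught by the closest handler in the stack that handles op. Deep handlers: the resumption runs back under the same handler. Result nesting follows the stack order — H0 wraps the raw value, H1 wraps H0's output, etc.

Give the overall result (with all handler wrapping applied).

Answer: [[4, 0]]

Step-by-step:
ask @ H0 ⇒ 4
emit(4) @ H1 ⇒ out+=4
H0 returns 0
H1 returns [4, 0]
H2 returns [[4, 0]]
= [[4, 0]]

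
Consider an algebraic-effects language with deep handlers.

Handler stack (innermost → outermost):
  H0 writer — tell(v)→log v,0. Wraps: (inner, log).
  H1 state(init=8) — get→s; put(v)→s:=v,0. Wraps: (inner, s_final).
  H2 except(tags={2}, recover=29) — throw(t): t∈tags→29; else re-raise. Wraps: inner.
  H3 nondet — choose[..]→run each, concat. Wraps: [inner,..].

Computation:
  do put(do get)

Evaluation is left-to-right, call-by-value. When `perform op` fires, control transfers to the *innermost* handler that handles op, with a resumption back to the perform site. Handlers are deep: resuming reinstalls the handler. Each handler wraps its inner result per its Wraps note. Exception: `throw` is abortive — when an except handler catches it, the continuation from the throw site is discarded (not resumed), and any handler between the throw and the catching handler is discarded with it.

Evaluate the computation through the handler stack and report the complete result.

Answer: [((0, ()), 8)]

Working:
get @ H1 ⇒ 8
put(8) @ H1 ⇒ s:=8
H0 returns (0, ())
H1 returns ((0, ()), 8)
H2 returns ((0, ()), 8)
H3 returns [((0, ()), 8)]
= [((0, ()), 8)]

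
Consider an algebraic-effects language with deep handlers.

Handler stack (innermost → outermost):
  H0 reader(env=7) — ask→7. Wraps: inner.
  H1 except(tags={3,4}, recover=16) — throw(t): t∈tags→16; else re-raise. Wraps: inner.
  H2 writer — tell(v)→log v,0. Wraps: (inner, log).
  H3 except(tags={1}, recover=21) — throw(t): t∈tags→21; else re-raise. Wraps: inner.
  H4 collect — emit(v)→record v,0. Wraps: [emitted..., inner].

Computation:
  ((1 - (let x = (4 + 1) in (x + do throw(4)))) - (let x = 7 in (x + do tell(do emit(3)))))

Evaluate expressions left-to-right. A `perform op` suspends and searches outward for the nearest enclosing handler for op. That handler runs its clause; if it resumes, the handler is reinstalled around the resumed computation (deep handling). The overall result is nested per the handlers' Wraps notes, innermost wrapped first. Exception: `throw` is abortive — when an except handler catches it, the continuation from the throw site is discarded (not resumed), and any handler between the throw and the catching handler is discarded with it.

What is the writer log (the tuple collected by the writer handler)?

Evaluation trace:
throw(4) @ H1 caught ⇒ 16
H2 returns (16, ())
H3 returns (16, ())
H4 returns [(16, ())]
= [(16, ())]

Answer: ()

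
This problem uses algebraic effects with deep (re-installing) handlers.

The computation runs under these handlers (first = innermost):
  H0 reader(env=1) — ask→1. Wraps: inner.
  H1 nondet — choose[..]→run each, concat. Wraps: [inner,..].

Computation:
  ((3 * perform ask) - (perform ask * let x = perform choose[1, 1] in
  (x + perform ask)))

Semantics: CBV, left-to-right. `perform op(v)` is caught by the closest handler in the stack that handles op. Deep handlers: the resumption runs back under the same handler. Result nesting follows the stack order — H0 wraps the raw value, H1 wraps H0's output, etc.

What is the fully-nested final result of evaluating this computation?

Step-by-step:
ask @ H0 ⇒ 1
ask @ H0 ⇒ 1
choose[1, 1] @ H1
  branch[0] choose=1:
    ask @ H0 ⇒ 1
    H0 returns 1
    H1 returns [1]
  branch[1] choose=1:
    ask @ H0 ⇒ 1
    H0 returns 1
    H1 returns [1]
= [1, 1]

Answer: [1, 1]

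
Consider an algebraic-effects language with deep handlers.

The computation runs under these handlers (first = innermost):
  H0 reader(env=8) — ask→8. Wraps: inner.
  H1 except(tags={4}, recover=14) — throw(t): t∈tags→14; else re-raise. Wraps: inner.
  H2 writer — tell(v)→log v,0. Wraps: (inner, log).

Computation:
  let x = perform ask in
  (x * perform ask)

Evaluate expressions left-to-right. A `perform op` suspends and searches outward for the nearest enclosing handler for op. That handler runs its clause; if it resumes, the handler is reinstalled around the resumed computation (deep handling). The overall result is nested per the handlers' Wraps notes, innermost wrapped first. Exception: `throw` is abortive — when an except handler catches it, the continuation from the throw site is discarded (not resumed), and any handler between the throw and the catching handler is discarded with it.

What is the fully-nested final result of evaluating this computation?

Answer: (64, ())

Working:
ask @ H0 ⇒ 8
ask @ H0 ⇒ 8
H0 returns 64
H1 returns 64
H2 returns (64, ())
= (64, ())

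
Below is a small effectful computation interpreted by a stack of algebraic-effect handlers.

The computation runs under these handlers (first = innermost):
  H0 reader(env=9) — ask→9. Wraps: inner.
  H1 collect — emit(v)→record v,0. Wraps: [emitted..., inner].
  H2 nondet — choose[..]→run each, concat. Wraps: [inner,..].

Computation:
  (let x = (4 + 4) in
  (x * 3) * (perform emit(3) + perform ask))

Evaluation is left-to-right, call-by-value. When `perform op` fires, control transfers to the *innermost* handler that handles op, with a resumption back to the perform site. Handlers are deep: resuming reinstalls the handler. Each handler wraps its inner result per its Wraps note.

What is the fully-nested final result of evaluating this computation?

Answer: [[3, 216]]

Evaluation trace:
emit(3) @ H1 ⇒ out+=3
ask @ H0 ⇒ 9
H0 returns 216
H1 returns [3, 216]
H2 returns [[3, 216]]
= [[3, 216]]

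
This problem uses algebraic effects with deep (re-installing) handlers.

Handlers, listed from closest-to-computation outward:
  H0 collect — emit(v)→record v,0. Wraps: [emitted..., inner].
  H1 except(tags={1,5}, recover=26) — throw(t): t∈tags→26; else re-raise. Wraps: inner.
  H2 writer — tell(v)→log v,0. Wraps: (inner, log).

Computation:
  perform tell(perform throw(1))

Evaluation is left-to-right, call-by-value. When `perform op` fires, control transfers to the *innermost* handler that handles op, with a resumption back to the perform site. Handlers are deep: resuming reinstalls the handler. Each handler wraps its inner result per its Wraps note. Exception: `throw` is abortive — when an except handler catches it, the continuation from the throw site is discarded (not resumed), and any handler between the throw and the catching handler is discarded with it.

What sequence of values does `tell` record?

Working:
throw(1) @ H1 caught ⇒ 26
H2 returns (26, ())
= (26, ())

Answer: ()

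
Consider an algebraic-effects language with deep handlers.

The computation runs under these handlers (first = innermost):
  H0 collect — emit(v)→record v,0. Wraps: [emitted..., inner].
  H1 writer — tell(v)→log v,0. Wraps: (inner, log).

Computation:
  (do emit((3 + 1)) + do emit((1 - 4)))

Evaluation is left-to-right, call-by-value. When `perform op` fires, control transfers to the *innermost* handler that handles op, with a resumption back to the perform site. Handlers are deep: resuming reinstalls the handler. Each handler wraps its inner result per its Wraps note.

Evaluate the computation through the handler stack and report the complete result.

Answer: ([4, -3, 0], ())

Step-by-step:
emit(4) @ H0 ⇒ out+=4
emit(-3) @ H0 ⇒ out+=-3
H0 returns [4, -3, 0]
H1 returns ([4, -3, 0], ())
= ([4, -3, 0], ())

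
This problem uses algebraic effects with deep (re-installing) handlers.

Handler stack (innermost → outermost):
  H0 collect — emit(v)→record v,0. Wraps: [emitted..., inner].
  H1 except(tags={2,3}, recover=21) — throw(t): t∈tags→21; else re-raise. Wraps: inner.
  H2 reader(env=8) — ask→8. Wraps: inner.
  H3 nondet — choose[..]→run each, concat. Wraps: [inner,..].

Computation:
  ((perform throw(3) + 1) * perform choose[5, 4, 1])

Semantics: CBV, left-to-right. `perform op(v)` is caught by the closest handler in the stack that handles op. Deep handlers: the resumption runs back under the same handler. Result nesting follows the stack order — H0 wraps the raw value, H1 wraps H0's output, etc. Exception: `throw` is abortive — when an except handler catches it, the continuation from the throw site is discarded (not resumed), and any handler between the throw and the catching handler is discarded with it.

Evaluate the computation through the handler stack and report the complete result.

Answer: [21]

Step-by-step:
throw(3) @ H1 caught ⇒ 21
H2 returns 21
H3 returns [21]
= [21]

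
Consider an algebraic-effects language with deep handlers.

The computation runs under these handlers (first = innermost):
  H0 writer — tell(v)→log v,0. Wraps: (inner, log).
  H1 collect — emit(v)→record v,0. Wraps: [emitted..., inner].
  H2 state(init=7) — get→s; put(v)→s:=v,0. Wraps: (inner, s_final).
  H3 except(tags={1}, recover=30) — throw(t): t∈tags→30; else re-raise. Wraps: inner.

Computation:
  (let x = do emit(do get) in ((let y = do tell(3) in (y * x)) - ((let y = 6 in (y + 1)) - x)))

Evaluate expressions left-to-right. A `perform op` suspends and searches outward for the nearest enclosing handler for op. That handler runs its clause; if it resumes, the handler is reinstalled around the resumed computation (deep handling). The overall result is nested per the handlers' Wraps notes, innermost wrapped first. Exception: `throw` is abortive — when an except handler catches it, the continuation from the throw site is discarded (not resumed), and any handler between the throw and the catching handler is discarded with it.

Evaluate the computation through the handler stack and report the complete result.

Answer: ([7, (-7, (3))], 7)

Evaluation trace:
get @ H2 ⇒ 7
emit(7) @ H1 ⇒ out+=7
tell(3) @ H0 ⇒ log+=3
H0 returns (-7, (3))
H1 returns [7, (-7, (3))]
H2 returns ([7, (-7, (3))], 7)
H3 returns ([7, (-7, (3))], 7)
= ([7, (-7, (3))], 7)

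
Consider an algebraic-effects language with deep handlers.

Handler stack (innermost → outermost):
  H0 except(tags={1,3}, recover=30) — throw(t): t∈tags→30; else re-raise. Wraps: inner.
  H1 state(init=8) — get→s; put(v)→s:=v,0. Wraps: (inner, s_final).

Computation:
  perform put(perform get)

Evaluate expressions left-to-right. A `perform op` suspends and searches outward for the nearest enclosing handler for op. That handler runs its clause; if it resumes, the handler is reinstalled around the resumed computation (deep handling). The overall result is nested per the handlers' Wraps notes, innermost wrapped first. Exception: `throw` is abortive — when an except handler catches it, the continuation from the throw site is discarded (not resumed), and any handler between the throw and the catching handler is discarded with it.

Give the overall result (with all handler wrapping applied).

Step-by-step:
get @ H1 ⇒ 8
put(8) @ H1 ⇒ s:=8
H0 returns 0
H1 returns (0, 8)
= (0, 8)

Answer: (0, 8)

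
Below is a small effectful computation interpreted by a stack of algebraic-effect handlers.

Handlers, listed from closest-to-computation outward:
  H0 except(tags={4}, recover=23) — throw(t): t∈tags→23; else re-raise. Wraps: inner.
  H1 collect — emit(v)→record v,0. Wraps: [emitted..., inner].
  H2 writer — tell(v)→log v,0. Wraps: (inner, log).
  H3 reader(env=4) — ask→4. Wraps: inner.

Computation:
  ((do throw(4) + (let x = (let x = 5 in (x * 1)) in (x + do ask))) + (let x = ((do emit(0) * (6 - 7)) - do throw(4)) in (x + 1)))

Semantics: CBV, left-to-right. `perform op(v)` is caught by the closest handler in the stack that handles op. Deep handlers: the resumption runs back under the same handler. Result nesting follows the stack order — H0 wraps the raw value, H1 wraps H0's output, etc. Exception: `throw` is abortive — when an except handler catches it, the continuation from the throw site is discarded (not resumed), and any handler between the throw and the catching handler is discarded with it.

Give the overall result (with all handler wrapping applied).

Working:
throw(4) @ H0 caught ⇒ 23
H1 returns [23]
H2 returns ([23], ())
H3 returns ([23], ())
= ([23], ())

Answer: ([23], ())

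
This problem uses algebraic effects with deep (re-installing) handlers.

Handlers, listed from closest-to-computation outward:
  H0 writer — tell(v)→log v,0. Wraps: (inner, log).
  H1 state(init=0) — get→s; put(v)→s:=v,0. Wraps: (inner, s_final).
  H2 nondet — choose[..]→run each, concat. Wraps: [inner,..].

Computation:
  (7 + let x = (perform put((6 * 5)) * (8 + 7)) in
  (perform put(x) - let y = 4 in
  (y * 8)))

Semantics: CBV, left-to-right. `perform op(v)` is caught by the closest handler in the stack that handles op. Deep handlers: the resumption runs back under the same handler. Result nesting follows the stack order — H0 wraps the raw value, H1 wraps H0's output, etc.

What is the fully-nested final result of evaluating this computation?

Answer: [((-25, ()), 0)]

Evaluation trace:
put(30) @ H1 ⇒ s:=30
put(0) @ H1 ⇒ s:=0
H0 returns (-25, ())
H1 returns ((-25, ()), 0)
H2 returns [((-25, ()), 0)]
= [((-25, ()), 0)]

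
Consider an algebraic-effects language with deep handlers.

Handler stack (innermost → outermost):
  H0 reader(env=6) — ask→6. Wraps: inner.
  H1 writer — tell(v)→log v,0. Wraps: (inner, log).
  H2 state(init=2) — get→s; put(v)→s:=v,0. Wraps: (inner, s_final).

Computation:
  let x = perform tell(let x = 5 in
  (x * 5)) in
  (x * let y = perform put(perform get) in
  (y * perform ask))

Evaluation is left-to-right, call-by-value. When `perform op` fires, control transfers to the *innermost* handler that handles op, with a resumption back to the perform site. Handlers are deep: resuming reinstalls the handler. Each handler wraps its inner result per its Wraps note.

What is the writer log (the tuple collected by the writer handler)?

Evaluation trace:
tell(25) @ H1 ⇒ log+=25
get @ H2 ⇒ 2
put(2) @ H2 ⇒ s:=2
ask @ H0 ⇒ 6
H0 returns 0
H1 returns (0, (25))
H2 returns ((0, (25)), 2)
= ((0, (25)), 2)

Answer: (25)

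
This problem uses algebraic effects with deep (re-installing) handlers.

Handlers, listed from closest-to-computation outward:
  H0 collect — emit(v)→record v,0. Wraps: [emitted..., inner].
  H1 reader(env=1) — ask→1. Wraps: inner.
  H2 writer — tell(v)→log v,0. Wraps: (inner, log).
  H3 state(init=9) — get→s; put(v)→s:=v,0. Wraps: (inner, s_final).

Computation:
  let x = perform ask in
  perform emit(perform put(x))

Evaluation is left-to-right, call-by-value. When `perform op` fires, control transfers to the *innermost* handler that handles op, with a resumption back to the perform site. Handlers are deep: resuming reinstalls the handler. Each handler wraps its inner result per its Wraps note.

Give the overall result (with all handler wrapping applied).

Evaluation trace:
ask @ H1 ⇒ 1
put(1) @ H3 ⇒ s:=1
emit(0) @ H0 ⇒ out+=0
H0 returns [0, 0]
H1 returns [0, 0]
H2 returns ([0, 0], ())
H3 returns (([0, 0], ()), 1)
= (([0, 0], ()), 1)

Answer: (([0, 0], ()), 1)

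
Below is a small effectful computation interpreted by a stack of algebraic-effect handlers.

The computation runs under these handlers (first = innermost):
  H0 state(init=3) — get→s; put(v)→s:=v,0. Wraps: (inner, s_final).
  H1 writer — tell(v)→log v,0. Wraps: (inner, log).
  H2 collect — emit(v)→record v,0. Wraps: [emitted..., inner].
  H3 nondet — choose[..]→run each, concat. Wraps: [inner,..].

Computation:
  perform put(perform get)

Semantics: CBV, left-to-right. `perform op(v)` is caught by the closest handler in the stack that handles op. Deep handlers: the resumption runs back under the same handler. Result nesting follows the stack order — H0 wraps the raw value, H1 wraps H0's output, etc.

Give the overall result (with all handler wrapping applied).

Answer: [[((0, 3), ())]]

Evaluation trace:
get @ H0 ⇒ 3
put(3) @ H0 ⇒ s:=3
H0 returns (0, 3)
H1 returns ((0, 3), ())
H2 returns [((0, 3), ())]
H3 returns [[((0, 3), ())]]
= [[((0, 3), ())]]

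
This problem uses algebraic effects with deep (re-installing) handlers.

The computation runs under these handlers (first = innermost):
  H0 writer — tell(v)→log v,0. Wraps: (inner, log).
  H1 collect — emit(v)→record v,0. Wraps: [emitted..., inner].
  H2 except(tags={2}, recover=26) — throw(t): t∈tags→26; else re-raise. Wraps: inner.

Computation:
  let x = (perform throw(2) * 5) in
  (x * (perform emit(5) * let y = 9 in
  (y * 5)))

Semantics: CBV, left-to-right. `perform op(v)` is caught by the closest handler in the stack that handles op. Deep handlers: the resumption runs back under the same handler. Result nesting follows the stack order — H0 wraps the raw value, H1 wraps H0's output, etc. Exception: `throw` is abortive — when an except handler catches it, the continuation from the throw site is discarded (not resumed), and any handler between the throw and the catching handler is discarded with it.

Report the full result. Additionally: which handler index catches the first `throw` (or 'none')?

Answer: 26 ; first throw caught by: H2

Step-by-step:
throw(2) @ H2 caught ⇒ 26
= 26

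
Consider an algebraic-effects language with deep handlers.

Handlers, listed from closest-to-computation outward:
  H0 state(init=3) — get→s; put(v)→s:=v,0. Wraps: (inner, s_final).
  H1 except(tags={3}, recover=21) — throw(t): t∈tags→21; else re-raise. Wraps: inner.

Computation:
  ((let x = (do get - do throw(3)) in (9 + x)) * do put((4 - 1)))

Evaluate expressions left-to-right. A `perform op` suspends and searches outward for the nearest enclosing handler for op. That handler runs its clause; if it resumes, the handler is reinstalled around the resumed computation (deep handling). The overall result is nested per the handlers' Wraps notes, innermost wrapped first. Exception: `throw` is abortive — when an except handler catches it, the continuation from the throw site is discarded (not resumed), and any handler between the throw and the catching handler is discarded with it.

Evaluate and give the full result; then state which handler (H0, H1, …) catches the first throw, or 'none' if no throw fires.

Step-by-step:
get @ H0 ⇒ 3
throw(3) @ H1 caught ⇒ 21
= 21

Answer: 21 ; first throw caught by: H1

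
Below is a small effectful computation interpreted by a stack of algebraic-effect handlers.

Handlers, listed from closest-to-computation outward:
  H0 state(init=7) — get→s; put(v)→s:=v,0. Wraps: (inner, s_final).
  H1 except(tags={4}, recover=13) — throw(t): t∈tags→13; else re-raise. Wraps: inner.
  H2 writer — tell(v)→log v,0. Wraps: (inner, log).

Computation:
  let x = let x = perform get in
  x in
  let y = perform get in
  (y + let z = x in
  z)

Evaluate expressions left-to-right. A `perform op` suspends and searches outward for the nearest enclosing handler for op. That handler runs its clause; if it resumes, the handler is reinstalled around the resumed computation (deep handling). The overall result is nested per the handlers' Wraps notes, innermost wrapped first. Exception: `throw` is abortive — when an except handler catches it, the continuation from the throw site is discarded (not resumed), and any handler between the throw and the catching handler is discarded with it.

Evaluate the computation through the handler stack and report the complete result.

Answer: ((14, 7), ())

Evaluation trace:
get @ H0 ⇒ 7
get @ H0 ⇒ 7
H0 returns (14, 7)
H1 returns (14, 7)
H2 returns ((14, 7), ())
= ((14, 7), ())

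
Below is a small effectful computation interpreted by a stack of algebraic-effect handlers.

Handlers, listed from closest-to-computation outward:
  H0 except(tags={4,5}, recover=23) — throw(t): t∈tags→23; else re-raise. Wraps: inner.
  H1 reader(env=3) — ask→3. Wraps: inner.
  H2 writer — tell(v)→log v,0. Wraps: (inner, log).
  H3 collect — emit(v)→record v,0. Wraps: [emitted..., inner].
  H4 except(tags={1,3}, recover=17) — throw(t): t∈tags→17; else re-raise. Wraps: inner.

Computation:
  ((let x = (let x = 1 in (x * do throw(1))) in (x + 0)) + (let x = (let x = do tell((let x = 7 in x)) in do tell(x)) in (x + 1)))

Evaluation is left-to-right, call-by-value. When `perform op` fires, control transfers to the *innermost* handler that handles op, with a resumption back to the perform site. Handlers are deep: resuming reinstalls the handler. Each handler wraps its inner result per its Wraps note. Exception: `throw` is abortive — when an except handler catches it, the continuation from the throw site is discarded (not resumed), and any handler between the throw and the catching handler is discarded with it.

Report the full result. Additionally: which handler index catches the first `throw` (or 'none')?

Working:
throw(1) @ H0 re-raised
throw(1) @ H4 caught ⇒ 17
= 17

Answer: 17 ; first throw caught by: H4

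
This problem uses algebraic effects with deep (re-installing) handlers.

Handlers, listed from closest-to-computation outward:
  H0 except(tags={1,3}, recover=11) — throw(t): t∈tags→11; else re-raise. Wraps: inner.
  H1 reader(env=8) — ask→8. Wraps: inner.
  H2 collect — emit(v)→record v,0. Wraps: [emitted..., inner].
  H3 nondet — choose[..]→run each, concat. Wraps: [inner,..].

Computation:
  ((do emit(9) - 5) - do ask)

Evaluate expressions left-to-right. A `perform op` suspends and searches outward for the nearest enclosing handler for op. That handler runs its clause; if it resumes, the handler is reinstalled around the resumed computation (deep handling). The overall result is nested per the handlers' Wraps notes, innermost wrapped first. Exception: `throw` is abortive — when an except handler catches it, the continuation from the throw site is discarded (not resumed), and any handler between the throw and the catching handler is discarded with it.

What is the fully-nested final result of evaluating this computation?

Step-by-step:
emit(9) @ H2 ⇒ out+=9
ask @ H1 ⇒ 8
H0 returns -13
H1 returns -13
H2 returns [9, -13]
H3 returns [[9, -13]]
= [[9, -13]]

Answer: [[9, -13]]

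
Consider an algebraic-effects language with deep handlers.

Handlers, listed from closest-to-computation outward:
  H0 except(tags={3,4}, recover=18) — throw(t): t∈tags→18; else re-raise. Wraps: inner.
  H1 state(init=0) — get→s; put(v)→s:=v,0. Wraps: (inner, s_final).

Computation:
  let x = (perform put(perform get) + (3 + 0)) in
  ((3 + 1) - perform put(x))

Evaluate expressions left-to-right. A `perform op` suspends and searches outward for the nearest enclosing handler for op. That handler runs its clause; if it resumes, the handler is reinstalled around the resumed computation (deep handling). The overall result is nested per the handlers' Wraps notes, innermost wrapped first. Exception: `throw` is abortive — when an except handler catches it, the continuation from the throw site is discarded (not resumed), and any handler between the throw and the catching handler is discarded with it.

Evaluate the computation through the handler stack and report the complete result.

Step-by-step:
get @ H1 ⇒ 0
put(0) @ H1 ⇒ s:=0
put(3) @ H1 ⇒ s:=3
H0 returns 4
H1 returns (4, 3)
= (4, 3)

Answer: (4, 3)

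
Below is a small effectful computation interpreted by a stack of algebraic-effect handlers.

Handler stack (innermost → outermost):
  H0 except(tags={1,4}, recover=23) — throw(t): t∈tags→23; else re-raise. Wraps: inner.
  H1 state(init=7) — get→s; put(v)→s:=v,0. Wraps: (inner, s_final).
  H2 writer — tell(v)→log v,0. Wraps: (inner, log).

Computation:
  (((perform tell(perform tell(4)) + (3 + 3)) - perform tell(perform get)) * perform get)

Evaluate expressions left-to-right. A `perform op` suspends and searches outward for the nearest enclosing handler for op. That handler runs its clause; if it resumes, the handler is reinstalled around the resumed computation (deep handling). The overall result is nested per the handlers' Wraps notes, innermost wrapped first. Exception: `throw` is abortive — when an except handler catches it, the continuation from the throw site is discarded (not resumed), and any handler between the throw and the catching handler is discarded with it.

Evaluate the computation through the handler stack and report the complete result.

Evaluation trace:
tell(4) @ H2 ⇒ log+=4
tell(0) @ H2 ⇒ log+=0
get @ H1 ⇒ 7
tell(7) @ H2 ⇒ log+=7
get @ H1 ⇒ 7
H0 returns 42
H1 returns (42, 7)
H2 returns ((42, 7), (4, 0, 7))
= ((42, 7), (4, 0, 7))

Answer: ((42, 7), (4, 0, 7))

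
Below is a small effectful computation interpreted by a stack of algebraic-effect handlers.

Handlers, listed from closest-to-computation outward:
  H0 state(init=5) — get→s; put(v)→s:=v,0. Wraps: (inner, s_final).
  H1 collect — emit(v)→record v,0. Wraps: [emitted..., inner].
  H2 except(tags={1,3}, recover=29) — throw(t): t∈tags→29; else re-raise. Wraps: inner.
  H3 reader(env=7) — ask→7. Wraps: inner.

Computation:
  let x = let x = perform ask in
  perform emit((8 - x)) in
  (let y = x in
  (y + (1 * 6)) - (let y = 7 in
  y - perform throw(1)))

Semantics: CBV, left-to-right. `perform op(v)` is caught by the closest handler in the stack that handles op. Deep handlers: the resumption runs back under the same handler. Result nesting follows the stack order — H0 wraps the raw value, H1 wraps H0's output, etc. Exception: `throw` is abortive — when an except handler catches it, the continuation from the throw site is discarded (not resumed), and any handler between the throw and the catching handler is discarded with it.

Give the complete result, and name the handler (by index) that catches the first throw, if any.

Evaluation trace:
ask @ H3 ⇒ 7
emit(1) @ H1 ⇒ out+=1
throw(1) @ H2 caught ⇒ 29
H3 returns 29
= 29

Answer: 29 ; first throw caught by: H2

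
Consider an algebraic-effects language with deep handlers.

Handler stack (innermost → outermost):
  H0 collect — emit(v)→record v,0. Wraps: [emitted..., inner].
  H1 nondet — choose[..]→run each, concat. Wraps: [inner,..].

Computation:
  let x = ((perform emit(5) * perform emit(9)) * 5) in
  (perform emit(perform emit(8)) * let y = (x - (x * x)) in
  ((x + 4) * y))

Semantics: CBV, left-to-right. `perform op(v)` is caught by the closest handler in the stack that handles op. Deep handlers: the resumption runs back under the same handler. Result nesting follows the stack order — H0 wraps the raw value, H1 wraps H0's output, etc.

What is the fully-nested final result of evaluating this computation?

Step-by-step:
emit(5) @ H0 ⇒ out+=5
emit(9) @ H0 ⇒ out+=9
emit(8) @ H0 ⇒ out+=8
emit(0) @ H0 ⇒ out+=0
H0 returns [5, 9, 8, 0, 0]
H1 returns [[5, 9, 8, 0, 0]]
= [[5, 9, 8, 0, 0]]

Answer: [[5, 9, 8, 0, 0]]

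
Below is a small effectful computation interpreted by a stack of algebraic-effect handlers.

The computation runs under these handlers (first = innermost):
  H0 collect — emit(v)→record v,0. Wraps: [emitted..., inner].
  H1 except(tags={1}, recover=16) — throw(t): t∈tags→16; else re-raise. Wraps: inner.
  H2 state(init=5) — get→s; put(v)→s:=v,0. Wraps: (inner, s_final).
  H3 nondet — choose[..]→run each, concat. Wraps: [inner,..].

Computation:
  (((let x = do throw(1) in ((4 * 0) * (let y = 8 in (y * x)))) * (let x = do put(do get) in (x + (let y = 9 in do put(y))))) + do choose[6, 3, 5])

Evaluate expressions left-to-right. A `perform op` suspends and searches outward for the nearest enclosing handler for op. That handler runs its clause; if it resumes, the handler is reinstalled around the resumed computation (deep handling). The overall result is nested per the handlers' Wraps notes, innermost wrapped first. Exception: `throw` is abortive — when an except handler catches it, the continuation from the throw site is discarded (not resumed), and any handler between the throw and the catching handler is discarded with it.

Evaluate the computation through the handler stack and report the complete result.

Evaluation trace:
throw(1) @ H1 caught ⇒ 16
H2 returns (16, 5)
H3 returns [(16, 5)]
= [(16, 5)]

Answer: [(16, 5)]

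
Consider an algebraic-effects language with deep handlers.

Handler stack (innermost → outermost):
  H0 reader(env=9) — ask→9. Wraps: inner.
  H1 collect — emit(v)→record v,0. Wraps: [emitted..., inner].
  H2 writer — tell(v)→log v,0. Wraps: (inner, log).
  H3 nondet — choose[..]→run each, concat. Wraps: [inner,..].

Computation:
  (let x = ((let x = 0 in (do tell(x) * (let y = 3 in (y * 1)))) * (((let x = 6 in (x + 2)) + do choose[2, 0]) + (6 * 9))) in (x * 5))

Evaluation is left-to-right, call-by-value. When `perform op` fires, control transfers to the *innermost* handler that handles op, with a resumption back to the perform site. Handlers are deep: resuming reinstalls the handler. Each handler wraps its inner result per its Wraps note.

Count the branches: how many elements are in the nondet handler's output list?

Step-by-step:
tell(0) @ H2 ⇒ log+=0
choose[2, 0] @ H3
  branch[0] choose=2:
    H0 returns 0
    H1 returns [0]
    H2 returns ([0], (0))
    H3 returns [([0], (0))]
  branch[1] choose=0:
    H0 returns 0
    H1 returns [0]
    H2 returns ([0], (0))
    H3 returns [([0], (0))]
= [([0], (0)), ([0], (0))]

Answer: 2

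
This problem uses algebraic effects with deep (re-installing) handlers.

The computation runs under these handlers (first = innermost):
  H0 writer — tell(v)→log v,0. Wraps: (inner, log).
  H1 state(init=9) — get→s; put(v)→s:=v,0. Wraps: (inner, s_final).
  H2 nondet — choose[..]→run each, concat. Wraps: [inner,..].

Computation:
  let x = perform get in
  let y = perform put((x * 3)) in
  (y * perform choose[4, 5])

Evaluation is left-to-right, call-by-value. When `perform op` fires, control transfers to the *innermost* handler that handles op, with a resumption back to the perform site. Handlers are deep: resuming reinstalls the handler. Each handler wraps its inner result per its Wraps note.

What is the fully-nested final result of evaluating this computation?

Evaluation trace:
get @ H1 ⇒ 9
put(27) @ H1 ⇒ s:=27
choose[4, 5] @ H2
  branch[0] choose=4:
    H0 returns (0, ())
    H1 returns ((0, ()), 27)
    H2 returns [((0, ()), 27)]
  branch[1] choose=5:
    H0 returns (0, ())
    H1 returns ((0, ()), 27)
    H2 returns [((0, ()), 27)]
= [((0, ()), 27), ((0, ()), 27)]

Answer: [((0, ()), 27), ((0, ()), 27)]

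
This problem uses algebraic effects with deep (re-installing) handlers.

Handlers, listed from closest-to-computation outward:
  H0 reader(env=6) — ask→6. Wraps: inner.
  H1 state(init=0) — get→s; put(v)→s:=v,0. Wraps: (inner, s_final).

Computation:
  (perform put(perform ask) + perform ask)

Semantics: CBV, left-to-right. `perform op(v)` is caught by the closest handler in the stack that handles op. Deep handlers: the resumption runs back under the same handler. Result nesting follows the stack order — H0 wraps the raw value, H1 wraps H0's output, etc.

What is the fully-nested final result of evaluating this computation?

Step-by-step:
ask @ H0 ⇒ 6
put(6) @ H1 ⇒ s:=6
ask @ H0 ⇒ 6
H0 returns 6
H1 returns (6, 6)
= (6, 6)

Answer: (6, 6)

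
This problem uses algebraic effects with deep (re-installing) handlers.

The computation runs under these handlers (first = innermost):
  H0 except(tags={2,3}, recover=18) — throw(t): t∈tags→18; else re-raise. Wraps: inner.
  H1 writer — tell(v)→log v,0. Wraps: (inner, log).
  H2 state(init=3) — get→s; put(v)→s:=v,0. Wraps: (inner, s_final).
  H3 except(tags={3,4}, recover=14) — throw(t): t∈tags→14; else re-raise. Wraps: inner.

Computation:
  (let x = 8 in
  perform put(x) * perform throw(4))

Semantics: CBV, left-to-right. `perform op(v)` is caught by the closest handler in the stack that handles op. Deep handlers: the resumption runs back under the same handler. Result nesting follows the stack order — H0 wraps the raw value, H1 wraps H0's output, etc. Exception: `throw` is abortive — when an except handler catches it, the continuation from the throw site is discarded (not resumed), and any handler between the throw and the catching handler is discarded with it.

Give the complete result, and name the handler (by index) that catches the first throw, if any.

Answer: 14 ; first throw caught by: H3

Step-by-step:
put(8) @ H2 ⇒ s:=8
throw(4) @ H0 re-raised
throw(4) @ H3 caught ⇒ 14
= 14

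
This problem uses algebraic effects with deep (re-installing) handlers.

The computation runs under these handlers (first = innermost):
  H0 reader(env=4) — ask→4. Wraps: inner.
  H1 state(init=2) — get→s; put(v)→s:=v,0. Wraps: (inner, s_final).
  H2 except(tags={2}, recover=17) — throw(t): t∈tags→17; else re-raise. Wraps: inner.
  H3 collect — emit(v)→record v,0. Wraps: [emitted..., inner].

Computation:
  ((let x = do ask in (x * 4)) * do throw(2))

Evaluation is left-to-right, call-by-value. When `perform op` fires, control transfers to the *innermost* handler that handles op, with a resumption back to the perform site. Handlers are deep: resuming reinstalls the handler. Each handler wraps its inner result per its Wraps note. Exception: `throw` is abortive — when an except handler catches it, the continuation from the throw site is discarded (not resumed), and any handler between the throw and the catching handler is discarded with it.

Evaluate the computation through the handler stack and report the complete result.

Answer: [17]

Step-by-step:
ask @ H0 ⇒ 4
throw(2) @ H2 caught ⇒ 17
H3 returns [17]
= [17]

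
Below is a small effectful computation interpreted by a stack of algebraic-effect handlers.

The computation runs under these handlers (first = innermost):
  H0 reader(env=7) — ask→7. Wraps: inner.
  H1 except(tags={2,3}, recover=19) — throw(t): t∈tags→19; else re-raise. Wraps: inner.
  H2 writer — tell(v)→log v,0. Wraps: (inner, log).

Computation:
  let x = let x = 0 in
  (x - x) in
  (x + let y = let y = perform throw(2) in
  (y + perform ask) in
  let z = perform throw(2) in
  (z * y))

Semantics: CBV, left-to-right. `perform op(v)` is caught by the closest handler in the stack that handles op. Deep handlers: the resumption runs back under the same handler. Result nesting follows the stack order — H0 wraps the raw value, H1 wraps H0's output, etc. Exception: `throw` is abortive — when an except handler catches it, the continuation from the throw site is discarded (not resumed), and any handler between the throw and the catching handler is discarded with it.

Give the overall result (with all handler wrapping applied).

Step-by-step:
throw(2) @ H1 caught ⇒ 19
H2 returns (19, ())
= (19, ())

Answer: (19, ())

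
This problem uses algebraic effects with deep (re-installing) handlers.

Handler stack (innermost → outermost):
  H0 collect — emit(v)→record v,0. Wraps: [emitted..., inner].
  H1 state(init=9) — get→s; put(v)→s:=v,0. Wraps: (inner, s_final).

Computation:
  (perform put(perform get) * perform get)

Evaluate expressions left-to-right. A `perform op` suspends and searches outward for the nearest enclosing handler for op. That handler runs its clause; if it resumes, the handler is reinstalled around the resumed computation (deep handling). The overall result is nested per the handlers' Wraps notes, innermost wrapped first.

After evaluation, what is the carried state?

Working:
get @ H1 ⇒ 9
put(9) @ H1 ⇒ s:=9
get @ H1 ⇒ 9
H0 returns [0]
H1 returns ([0], 9)
= ([0], 9)

Answer: 9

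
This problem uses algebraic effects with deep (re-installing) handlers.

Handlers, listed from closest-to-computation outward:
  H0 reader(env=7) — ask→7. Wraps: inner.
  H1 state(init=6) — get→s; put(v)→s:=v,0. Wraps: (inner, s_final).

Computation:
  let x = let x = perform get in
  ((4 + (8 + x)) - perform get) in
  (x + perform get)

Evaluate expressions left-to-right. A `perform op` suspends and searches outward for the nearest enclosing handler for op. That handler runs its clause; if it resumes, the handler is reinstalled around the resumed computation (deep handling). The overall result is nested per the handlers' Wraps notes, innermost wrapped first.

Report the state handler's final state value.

Working:
get @ H1 ⇒ 6
get @ H1 ⇒ 6
get @ H1 ⇒ 6
H0 returns 18
H1 returns (18, 6)
= (18, 6)

Answer: 6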